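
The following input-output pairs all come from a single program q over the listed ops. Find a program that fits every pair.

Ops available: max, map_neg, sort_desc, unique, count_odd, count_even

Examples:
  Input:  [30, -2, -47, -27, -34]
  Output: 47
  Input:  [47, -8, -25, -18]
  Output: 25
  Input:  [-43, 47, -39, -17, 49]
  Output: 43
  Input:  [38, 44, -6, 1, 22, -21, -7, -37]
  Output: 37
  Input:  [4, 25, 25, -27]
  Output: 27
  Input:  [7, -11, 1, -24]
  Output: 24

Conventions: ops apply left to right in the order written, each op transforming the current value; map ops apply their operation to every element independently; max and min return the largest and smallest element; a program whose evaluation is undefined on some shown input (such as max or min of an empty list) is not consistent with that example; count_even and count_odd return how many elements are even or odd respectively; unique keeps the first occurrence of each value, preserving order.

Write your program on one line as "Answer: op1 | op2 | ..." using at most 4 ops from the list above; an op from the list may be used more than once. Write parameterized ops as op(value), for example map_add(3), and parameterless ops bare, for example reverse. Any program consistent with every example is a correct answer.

map_neg | unique | sort_desc | max

Check, running the answer program on each example:
  [30, -2, -47, -27, -34] -> [-30, 2, 47, 27, 34] -> [-30, 2, 47, 27, 34] -> [47, 34, 27, 2, -30] -> 47
  [47, -8, -25, -18] -> [-47, 8, 25, 18] -> [-47, 8, 25, 18] -> [25, 18, 8, -47] -> 25
  [-43, 47, -39, -17, 49] -> [43, -47, 39, 17, -49] -> [43, -47, 39, 17, -49] -> [43, 39, 17, -47, -49] -> 43
  [38, 44, -6, 1, 22, -21, -7, -37] -> [-38, -44, 6, -1, -22, 21, 7, 37] -> [-38, -44, 6, -1, -22, 21, 7, 37] -> [37, 21, 7, 6, -1, -22, -38, -44] -> 37
  [4, 25, 25, -27] -> [-4, -25, -25, 27] -> [-4, -25, 27] -> [27, -4, -25] -> 27
  [7, -11, 1, -24] -> [-7, 11, -1, 24] -> [-7, 11, -1, 24] -> [24, 11, -1, -7] -> 24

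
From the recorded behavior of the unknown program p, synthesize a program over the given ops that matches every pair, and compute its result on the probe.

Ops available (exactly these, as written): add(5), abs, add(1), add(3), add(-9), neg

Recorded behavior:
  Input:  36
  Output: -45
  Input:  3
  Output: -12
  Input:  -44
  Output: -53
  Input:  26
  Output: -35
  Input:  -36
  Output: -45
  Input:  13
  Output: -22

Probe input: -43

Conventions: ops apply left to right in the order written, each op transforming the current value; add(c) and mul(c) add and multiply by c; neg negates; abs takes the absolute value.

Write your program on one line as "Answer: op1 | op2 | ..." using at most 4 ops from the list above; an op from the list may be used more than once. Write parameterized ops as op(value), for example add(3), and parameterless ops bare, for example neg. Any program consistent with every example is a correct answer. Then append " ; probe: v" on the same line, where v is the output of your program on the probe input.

abs | neg | add(-9) ; probe: -52

Check, running the answer program on each example:
  36 -> 36 -> -36 -> -45
  3 -> 3 -> -3 -> -12
  -44 -> 44 -> -44 -> -53
  26 -> 26 -> -26 -> -35
  -36 -> 36 -> -36 -> -45
  13 -> 13 -> -13 -> -22
  probe: -43 -> 43 -> -43 -> -52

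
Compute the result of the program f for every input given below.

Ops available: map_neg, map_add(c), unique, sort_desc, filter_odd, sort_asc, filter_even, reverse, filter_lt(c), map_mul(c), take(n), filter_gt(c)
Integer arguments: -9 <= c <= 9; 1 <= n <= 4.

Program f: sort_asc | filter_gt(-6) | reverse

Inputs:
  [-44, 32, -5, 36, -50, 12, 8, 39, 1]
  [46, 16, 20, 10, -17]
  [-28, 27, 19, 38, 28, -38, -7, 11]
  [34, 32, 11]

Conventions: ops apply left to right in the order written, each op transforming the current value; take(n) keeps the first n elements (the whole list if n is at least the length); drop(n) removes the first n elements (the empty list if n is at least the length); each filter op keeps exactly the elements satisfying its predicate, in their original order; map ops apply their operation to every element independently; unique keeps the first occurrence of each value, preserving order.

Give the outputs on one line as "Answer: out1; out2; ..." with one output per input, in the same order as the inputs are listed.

Execution, op by op:
  [-44, 32, -5, 36, -50, 12, 8, 39, 1] -> [-50, -44, -5, 1, 8, 12, 32, 36, 39] -> [-5, 1, 8, 12, 32, 36, 39] -> [39, 36, 32, 12, 8, 1, -5]
  [46, 16, 20, 10, -17] -> [-17, 10, 16, 20, 46] -> [10, 16, 20, 46] -> [46, 20, 16, 10]
  [-28, 27, 19, 38, 28, -38, -7, 11] -> [-38, -28, -7, 11, 19, 27, 28, 38] -> [11, 19, 27, 28, 38] -> [38, 28, 27, 19, 11]
  [34, 32, 11] -> [11, 32, 34] -> [11, 32, 34] -> [34, 32, 11]

[39, 36, 32, 12, 8, 1, -5]; [46, 20, 16, 10]; [38, 28, 27, 19, 11]; [34, 32, 11]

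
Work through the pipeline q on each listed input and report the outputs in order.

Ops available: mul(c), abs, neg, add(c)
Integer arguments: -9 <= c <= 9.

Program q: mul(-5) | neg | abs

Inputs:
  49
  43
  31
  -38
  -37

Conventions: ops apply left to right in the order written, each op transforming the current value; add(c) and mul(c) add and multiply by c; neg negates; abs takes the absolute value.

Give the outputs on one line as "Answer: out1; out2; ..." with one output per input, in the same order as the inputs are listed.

245; 215; 155; 190; 185

Execution, op by op:
  49 -> -245 -> 245 -> 245
  43 -> -215 -> 215 -> 215
  31 -> -155 -> 155 -> 155
  -38 -> 190 -> -190 -> 190
  -37 -> 185 -> -185 -> 185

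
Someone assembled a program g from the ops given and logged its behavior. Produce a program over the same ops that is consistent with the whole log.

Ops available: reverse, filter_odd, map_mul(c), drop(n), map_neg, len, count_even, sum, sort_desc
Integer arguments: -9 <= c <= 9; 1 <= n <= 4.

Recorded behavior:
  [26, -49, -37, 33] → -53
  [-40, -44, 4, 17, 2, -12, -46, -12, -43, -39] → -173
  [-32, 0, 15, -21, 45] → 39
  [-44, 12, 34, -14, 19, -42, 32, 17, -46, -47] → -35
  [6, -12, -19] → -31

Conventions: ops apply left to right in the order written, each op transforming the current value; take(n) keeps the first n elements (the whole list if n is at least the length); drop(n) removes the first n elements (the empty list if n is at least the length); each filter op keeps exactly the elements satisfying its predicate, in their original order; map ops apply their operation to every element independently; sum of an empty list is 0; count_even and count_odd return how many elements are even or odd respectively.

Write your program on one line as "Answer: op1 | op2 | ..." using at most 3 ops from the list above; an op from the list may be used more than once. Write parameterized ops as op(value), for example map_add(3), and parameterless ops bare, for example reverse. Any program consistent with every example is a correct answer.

drop(1) | sum

Check, running the answer program on each example:
  [26, -49, -37, 33] -> [-49, -37, 33] -> -53
  [-40, -44, 4, 17, 2, -12, -46, -12, -43, -39] -> [-44, 4, 17, 2, -12, -46, -12, -43, -39] -> -173
  [-32, 0, 15, -21, 45] -> [0, 15, -21, 45] -> 39
  [-44, 12, 34, -14, 19, -42, 32, 17, -46, -47] -> [12, 34, -14, 19, -42, 32, 17, -46, -47] -> -35
  [6, -12, -19] -> [-12, -19] -> -31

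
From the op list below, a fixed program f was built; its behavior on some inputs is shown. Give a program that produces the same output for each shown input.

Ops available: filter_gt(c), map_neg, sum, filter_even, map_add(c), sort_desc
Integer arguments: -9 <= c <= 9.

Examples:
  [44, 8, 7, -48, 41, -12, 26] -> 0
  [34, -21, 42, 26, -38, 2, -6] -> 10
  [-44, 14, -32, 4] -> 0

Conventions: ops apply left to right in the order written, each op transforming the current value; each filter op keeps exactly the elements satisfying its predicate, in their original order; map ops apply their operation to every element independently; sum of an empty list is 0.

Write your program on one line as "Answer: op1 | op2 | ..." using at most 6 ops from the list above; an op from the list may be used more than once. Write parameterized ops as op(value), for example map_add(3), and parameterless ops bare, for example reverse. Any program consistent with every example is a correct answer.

map_add(5) | map_neg | filter_gt(5) | map_add(-6) | filter_even | sum

Check, running the answer program on each example:
  [44, 8, 7, -48, 41, -12, 26] -> [49, 13, 12, -43, 46, -7, 31] -> [-49, -13, -12, 43, -46, 7, -31] -> [43, 7] -> [37, 1] -> [] -> 0
  [34, -21, 42, 26, -38, 2, -6] -> [39, -16, 47, 31, -33, 7, -1] -> [-39, 16, -47, -31, 33, -7, 1] -> [16, 33] -> [10, 27] -> [10] -> 10
  [-44, 14, -32, 4] -> [-39, 19, -27, 9] -> [39, -19, 27, -9] -> [39, 27] -> [33, 21] -> [] -> 0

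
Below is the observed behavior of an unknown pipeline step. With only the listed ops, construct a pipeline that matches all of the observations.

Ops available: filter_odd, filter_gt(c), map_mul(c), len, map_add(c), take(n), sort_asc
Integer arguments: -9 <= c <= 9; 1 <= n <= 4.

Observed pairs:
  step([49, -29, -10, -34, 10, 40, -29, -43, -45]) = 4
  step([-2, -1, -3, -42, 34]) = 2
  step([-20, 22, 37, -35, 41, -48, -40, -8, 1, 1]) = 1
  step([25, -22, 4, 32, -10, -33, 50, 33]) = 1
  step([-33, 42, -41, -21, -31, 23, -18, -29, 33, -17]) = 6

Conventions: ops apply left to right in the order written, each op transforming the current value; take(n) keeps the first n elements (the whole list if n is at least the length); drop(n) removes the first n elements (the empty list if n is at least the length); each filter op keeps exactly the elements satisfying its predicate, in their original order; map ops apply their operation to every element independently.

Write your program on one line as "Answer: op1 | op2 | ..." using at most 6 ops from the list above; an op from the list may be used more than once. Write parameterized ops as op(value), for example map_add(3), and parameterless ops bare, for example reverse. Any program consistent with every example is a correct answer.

map_mul(-7) | filter_odd | sort_asc | filter_gt(2) | len

Check, running the answer program on each example:
  [49, -29, -10, -34, 10, 40, -29, -43, -45] -> [-343, 203, 70, 238, -70, -280, 203, 301, 315] -> [-343, 203, 203, 301, 315] -> [-343, 203, 203, 301, 315] -> [203, 203, 301, 315] -> 4
  [-2, -1, -3, -42, 34] -> [14, 7, 21, 294, -238] -> [7, 21] -> [7, 21] -> [7, 21] -> 2
  [-20, 22, 37, -35, 41, -48, -40, -8, 1, 1] -> [140, -154, -259, 245, -287, 336, 280, 56, -7, -7] -> [-259, 245, -287, -7, -7] -> [-287, -259, -7, -7, 245] -> [245] -> 1
  [25, -22, 4, 32, -10, -33, 50, 33] -> [-175, 154, -28, -224, 70, 231, -350, -231] -> [-175, 231, -231] -> [-231, -175, 231] -> [231] -> 1
  [-33, 42, -41, -21, -31, 23, -18, -29, 33, -17] -> [231, -294, 287, 147, 217, -161, 126, 203, -231, 119] -> [231, 287, 147, 217, -161, 203, -231, 119] -> [-231, -161, 119, 147, 203, 217, 231, 287] -> [119, 147, 203, 217, 231, 287] -> 6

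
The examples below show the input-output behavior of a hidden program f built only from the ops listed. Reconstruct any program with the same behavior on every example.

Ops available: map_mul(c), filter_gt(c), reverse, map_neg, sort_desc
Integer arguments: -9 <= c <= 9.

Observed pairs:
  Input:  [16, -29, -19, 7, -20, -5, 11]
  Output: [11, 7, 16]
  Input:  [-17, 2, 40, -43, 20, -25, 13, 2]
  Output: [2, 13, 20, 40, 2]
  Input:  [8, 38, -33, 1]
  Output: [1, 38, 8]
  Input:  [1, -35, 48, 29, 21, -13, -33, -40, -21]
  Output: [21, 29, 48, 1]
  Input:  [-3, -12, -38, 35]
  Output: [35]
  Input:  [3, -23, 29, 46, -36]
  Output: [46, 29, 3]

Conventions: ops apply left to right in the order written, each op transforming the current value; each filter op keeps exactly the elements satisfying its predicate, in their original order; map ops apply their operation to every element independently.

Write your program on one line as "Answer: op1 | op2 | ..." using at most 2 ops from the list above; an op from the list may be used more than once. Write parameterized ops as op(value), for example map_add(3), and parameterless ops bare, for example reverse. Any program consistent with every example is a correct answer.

reverse | filter_gt(-2)

Check, running the answer program on each example:
  [16, -29, -19, 7, -20, -5, 11] -> [11, -5, -20, 7, -19, -29, 16] -> [11, 7, 16]
  [-17, 2, 40, -43, 20, -25, 13, 2] -> [2, 13, -25, 20, -43, 40, 2, -17] -> [2, 13, 20, 40, 2]
  [8, 38, -33, 1] -> [1, -33, 38, 8] -> [1, 38, 8]
  [1, -35, 48, 29, 21, -13, -33, -40, -21] -> [-21, -40, -33, -13, 21, 29, 48, -35, 1] -> [21, 29, 48, 1]
  [-3, -12, -38, 35] -> [35, -38, -12, -3] -> [35]
  [3, -23, 29, 46, -36] -> [-36, 46, 29, -23, 3] -> [46, 29, 3]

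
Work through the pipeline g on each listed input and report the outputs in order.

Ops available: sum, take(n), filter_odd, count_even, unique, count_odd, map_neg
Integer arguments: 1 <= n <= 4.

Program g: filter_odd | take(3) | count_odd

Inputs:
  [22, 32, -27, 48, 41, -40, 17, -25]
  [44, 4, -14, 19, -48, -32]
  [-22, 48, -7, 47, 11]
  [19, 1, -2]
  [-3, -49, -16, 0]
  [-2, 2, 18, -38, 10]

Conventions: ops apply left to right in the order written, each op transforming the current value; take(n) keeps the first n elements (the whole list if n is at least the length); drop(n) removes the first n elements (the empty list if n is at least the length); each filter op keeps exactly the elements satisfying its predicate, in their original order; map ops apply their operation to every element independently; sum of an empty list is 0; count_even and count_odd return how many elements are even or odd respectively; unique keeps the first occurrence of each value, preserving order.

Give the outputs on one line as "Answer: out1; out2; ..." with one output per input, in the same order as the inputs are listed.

3; 1; 3; 2; 2; 0

Execution, op by op:
  [22, 32, -27, 48, 41, -40, 17, -25] -> [-27, 41, 17, -25] -> [-27, 41, 17] -> 3
  [44, 4, -14, 19, -48, -32] -> [19] -> [19] -> 1
  [-22, 48, -7, 47, 11] -> [-7, 47, 11] -> [-7, 47, 11] -> 3
  [19, 1, -2] -> [19, 1] -> [19, 1] -> 2
  [-3, -49, -16, 0] -> [-3, -49] -> [-3, -49] -> 2
  [-2, 2, 18, -38, 10] -> [] -> [] -> 0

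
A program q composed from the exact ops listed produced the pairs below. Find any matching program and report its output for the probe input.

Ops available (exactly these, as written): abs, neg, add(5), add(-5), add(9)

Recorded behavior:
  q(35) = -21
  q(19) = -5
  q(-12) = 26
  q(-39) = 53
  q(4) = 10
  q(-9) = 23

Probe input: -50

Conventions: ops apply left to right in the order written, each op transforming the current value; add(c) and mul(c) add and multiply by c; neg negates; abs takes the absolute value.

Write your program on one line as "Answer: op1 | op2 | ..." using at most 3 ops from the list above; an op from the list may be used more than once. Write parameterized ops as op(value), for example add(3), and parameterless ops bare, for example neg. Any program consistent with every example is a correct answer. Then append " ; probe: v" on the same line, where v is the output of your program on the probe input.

neg | add(5) | add(9) ; probe: 64

Check, running the answer program on each example:
  35 -> -35 -> -30 -> -21
  19 -> -19 -> -14 -> -5
  -12 -> 12 -> 17 -> 26
  -39 -> 39 -> 44 -> 53
  4 -> -4 -> 1 -> 10
  -9 -> 9 -> 14 -> 23
  probe: -50 -> 50 -> 55 -> 64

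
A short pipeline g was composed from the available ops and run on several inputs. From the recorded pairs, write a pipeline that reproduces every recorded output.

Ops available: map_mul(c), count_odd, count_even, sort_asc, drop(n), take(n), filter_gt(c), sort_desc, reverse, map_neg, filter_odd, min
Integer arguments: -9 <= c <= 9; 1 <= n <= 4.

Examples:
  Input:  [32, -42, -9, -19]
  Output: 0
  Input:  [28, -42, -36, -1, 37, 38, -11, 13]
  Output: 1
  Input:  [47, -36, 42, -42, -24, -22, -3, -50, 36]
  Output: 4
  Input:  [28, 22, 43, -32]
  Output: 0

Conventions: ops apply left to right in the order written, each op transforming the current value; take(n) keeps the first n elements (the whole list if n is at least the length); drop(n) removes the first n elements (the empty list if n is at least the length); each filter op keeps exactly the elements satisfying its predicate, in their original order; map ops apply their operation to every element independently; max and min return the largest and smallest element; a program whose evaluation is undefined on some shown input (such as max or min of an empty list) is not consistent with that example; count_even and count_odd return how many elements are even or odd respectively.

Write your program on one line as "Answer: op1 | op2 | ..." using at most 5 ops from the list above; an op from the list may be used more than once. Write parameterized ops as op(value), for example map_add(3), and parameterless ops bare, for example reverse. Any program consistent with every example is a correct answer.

drop(4) | map_neg | sort_desc | count_even

Check, running the answer program on each example:
  [32, -42, -9, -19] -> [] -> [] -> [] -> 0
  [28, -42, -36, -1, 37, 38, -11, 13] -> [37, 38, -11, 13] -> [-37, -38, 11, -13] -> [11, -13, -37, -38] -> 1
  [47, -36, 42, -42, -24, -22, -3, -50, 36] -> [-24, -22, -3, -50, 36] -> [24, 22, 3, 50, -36] -> [50, 24, 22, 3, -36] -> 4
  [28, 22, 43, -32] -> [] -> [] -> [] -> 0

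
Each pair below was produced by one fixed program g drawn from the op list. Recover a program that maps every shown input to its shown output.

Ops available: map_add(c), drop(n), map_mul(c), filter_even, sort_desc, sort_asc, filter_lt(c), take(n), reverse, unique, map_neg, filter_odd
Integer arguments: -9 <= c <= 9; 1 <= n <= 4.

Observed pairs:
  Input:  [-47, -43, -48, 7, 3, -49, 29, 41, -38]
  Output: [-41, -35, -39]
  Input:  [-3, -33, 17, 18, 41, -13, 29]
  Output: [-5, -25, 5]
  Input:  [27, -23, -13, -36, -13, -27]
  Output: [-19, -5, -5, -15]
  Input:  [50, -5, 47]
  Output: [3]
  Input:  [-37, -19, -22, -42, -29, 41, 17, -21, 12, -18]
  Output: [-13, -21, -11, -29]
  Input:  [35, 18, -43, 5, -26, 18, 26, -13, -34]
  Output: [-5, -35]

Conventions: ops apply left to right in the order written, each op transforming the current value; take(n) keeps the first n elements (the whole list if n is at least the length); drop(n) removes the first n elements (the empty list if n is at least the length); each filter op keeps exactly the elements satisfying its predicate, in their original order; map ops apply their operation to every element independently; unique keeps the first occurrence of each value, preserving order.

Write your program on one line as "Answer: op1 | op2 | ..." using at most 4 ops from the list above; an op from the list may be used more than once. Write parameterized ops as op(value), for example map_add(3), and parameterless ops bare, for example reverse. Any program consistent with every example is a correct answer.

reverse | filter_lt(0) | map_add(8) | filter_odd

Check, running the answer program on each example:
  [-47, -43, -48, 7, 3, -49, 29, 41, -38] -> [-38, 41, 29, -49, 3, 7, -48, -43, -47] -> [-38, -49, -48, -43, -47] -> [-30, -41, -40, -35, -39] -> [-41, -35, -39]
  [-3, -33, 17, 18, 41, -13, 29] -> [29, -13, 41, 18, 17, -33, -3] -> [-13, -33, -3] -> [-5, -25, 5] -> [-5, -25, 5]
  [27, -23, -13, -36, -13, -27] -> [-27, -13, -36, -13, -23, 27] -> [-27, -13, -36, -13, -23] -> [-19, -5, -28, -5, -15] -> [-19, -5, -5, -15]
  [50, -5, 47] -> [47, -5, 50] -> [-5] -> [3] -> [3]
  [-37, -19, -22, -42, -29, 41, 17, -21, 12, -18] -> [-18, 12, -21, 17, 41, -29, -42, -22, -19, -37] -> [-18, -21, -29, -42, -22, -19, -37] -> [-10, -13, -21, -34, -14, -11, -29] -> [-13, -21, -11, -29]
  [35, 18, -43, 5, -26, 18, 26, -13, -34] -> [-34, -13, 26, 18, -26, 5, -43, 18, 35] -> [-34, -13, -26, -43] -> [-26, -5, -18, -35] -> [-5, -35]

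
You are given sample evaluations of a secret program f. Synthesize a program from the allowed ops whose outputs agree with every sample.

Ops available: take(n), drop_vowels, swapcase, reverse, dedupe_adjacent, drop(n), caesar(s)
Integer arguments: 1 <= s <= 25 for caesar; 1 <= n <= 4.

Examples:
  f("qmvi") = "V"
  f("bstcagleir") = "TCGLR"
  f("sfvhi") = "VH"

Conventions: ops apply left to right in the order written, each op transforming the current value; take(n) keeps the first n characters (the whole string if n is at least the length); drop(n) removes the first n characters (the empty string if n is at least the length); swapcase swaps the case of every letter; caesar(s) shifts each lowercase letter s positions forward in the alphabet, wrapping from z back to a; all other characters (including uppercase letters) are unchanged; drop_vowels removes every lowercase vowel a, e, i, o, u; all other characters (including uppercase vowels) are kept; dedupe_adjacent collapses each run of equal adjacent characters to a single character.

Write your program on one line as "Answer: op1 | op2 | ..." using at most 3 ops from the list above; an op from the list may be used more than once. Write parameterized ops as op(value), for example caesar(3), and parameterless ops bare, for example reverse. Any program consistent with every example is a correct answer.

drop_vowels | swapcase | drop(2)

Check, running the answer program on each example:
  "qmvi" -> "qmv" -> "QMV" -> "V"
  "bstcagleir" -> "bstcglr" -> "BSTCGLR" -> "TCGLR"
  "sfvhi" -> "sfvh" -> "SFVH" -> "VH"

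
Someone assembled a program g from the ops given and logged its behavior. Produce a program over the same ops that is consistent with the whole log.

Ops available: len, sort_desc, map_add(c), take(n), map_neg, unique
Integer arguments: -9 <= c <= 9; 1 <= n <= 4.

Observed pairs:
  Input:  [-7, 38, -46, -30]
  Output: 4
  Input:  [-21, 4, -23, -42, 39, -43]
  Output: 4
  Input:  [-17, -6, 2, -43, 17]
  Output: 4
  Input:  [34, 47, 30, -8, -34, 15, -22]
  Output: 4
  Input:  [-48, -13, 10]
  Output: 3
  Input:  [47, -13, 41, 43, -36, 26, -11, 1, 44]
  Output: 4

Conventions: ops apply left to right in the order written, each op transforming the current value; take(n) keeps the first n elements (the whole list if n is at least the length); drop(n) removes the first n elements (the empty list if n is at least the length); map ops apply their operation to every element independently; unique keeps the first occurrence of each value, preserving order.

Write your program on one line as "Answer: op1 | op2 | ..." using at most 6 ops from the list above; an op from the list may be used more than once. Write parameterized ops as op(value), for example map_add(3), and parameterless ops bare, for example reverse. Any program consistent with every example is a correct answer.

map_add(-3) | sort_desc | map_add(-3) | take(4) | len

Check, running the answer program on each example:
  [-7, 38, -46, -30] -> [-10, 35, -49, -33] -> [35, -10, -33, -49] -> [32, -13, -36, -52] -> [32, -13, -36, -52] -> 4
  [-21, 4, -23, -42, 39, -43] -> [-24, 1, -26, -45, 36, -46] -> [36, 1, -24, -26, -45, -46] -> [33, -2, -27, -29, -48, -49] -> [33, -2, -27, -29] -> 4
  [-17, -6, 2, -43, 17] -> [-20, -9, -1, -46, 14] -> [14, -1, -9, -20, -46] -> [11, -4, -12, -23, -49] -> [11, -4, -12, -23] -> 4
  [34, 47, 30, -8, -34, 15, -22] -> [31, 44, 27, -11, -37, 12, -25] -> [44, 31, 27, 12, -11, -25, -37] -> [41, 28, 24, 9, -14, -28, -40] -> [41, 28, 24, 9] -> 4
  [-48, -13, 10] -> [-51, -16, 7] -> [7, -16, -51] -> [4, -19, -54] -> [4, -19, -54] -> 3
  [47, -13, 41, 43, -36, 26, -11, 1, 44] -> [44, -16, 38, 40, -39, 23, -14, -2, 41] -> [44, 41, 40, 38, 23, -2, -14, -16, -39] -> [41, 38, 37, 35, 20, -5, -17, -19, -42] -> [41, 38, 37, 35] -> 4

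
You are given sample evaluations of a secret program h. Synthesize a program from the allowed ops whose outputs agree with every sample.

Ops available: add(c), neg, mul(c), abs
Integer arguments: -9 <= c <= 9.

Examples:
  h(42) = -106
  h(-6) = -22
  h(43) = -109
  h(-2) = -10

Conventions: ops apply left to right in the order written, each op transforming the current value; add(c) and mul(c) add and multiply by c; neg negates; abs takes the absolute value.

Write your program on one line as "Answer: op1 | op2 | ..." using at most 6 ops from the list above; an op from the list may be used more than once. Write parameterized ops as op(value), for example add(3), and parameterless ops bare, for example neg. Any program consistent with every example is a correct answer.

add(-4) | mul(3) | abs | neg | add(2) | add(6)

Check, running the answer program on each example:
  42 -> 38 -> 114 -> 114 -> -114 -> -112 -> -106
  -6 -> -10 -> -30 -> 30 -> -30 -> -28 -> -22
  43 -> 39 -> 117 -> 117 -> -117 -> -115 -> -109
  -2 -> -6 -> -18 -> 18 -> -18 -> -16 -> -10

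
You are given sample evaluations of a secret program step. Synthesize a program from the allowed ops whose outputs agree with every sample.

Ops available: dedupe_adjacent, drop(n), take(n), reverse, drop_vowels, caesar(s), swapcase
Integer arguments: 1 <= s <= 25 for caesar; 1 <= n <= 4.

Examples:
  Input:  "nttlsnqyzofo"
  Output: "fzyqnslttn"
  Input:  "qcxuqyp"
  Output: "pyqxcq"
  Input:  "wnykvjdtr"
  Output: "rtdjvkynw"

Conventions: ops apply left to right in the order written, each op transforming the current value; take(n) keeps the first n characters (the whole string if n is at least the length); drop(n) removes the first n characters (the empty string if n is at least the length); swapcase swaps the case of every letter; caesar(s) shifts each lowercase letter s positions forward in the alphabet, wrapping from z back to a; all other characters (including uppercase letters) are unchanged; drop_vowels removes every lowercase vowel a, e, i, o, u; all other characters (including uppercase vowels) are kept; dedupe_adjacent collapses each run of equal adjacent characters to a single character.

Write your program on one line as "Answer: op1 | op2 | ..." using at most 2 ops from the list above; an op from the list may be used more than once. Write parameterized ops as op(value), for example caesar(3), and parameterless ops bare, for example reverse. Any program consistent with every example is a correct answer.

drop_vowels | reverse

Check, running the answer program on each example:
  "nttlsnqyzofo" -> "nttlsnqyzf" -> "fzyqnslttn"
  "qcxuqyp" -> "qcxqyp" -> "pyqxcq"
  "wnykvjdtr" -> "wnykvjdtr" -> "rtdjvkynw"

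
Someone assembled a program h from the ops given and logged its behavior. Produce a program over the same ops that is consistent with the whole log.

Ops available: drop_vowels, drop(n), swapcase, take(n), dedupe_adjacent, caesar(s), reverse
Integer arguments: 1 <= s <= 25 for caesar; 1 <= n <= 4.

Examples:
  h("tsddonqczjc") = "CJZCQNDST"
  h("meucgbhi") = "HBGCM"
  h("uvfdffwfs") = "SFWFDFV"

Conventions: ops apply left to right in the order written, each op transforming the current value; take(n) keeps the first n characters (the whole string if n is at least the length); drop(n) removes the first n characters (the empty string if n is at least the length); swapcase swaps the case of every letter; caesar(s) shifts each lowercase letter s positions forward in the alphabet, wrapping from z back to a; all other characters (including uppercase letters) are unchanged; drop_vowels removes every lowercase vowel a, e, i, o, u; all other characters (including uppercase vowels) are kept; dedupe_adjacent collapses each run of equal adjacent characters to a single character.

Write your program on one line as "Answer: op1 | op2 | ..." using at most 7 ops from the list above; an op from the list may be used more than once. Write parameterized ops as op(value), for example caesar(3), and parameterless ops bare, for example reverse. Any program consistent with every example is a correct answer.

swapcase | dedupe_adjacent | swapcase | drop_vowels | swapcase | reverse

Check, running the answer program on each example:
  "tsddonqczjc" -> "TSDDONQCZJC" -> "TSDONQCZJC" -> "tsdonqczjc" -> "tsdnqczjc" -> "TSDNQCZJC" -> "CJZCQNDST"
  "meucgbhi" -> "MEUCGBHI" -> "MEUCGBHI" -> "meucgbhi" -> "mcgbh" -> "MCGBH" -> "HBGCM"
  "uvfdffwfs" -> "UVFDFFWFS" -> "UVFDFWFS" -> "uvfdfwfs" -> "vfdfwfs" -> "VFDFWFS" -> "SFWFDFV"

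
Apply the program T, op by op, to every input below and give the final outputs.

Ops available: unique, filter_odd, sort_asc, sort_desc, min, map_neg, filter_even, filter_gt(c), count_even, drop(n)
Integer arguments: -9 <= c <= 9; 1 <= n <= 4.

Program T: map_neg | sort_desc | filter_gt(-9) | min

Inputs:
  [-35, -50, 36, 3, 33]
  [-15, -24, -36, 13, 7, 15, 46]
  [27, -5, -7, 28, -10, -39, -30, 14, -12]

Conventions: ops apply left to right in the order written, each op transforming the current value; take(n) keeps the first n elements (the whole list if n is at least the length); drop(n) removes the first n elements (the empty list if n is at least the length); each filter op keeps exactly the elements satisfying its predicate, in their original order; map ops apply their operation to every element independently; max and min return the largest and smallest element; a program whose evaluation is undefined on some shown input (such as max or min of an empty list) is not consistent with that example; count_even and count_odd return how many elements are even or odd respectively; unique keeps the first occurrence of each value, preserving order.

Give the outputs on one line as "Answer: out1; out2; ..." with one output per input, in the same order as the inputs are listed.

-3; -7; 5

Execution, op by op:
  [-35, -50, 36, 3, 33] -> [35, 50, -36, -3, -33] -> [50, 35, -3, -33, -36] -> [50, 35, -3] -> -3
  [-15, -24, -36, 13, 7, 15, 46] -> [15, 24, 36, -13, -7, -15, -46] -> [36, 24, 15, -7, -13, -15, -46] -> [36, 24, 15, -7] -> -7
  [27, -5, -7, 28, -10, -39, -30, 14, -12] -> [-27, 5, 7, -28, 10, 39, 30, -14, 12] -> [39, 30, 12, 10, 7, 5, -14, -27, -28] -> [39, 30, 12, 10, 7, 5] -> 5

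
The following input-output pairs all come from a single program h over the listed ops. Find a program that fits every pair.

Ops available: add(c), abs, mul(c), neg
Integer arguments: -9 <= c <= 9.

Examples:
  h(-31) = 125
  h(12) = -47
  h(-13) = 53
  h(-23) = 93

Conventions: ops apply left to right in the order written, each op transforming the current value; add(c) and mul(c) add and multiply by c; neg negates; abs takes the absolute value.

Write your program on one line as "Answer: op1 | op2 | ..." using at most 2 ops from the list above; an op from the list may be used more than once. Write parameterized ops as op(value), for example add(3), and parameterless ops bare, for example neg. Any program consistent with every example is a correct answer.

mul(-4) | add(1)

Check, running the answer program on each example:
  -31 -> 124 -> 125
  12 -> -48 -> -47
  -13 -> 52 -> 53
  -23 -> 92 -> 93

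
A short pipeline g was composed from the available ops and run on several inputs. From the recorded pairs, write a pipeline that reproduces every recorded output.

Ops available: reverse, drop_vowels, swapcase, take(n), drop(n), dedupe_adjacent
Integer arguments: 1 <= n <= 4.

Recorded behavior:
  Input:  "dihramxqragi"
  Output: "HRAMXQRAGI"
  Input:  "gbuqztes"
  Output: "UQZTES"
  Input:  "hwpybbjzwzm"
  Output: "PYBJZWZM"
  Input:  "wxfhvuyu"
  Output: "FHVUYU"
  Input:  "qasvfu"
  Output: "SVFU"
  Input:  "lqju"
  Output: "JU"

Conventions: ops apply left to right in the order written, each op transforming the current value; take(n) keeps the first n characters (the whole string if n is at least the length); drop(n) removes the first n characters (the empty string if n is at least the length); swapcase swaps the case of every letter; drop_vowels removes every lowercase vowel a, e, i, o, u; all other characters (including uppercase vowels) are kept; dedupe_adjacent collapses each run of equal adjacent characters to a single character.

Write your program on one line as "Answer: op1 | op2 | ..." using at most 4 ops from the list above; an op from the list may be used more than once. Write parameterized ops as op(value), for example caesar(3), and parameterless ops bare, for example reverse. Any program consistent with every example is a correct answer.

drop(1) | swapcase | drop(1) | dedupe_adjacent

Check, running the answer program on each example:
  "dihramxqragi" -> "ihramxqragi" -> "IHRAMXQRAGI" -> "HRAMXQRAGI" -> "HRAMXQRAGI"
  "gbuqztes" -> "buqztes" -> "BUQZTES" -> "UQZTES" -> "UQZTES"
  "hwpybbjzwzm" -> "wpybbjzwzm" -> "WPYBBJZWZM" -> "PYBBJZWZM" -> "PYBJZWZM"
  "wxfhvuyu" -> "xfhvuyu" -> "XFHVUYU" -> "FHVUYU" -> "FHVUYU"
  "qasvfu" -> "asvfu" -> "ASVFU" -> "SVFU" -> "SVFU"
  "lqju" -> "qju" -> "QJU" -> "JU" -> "JU"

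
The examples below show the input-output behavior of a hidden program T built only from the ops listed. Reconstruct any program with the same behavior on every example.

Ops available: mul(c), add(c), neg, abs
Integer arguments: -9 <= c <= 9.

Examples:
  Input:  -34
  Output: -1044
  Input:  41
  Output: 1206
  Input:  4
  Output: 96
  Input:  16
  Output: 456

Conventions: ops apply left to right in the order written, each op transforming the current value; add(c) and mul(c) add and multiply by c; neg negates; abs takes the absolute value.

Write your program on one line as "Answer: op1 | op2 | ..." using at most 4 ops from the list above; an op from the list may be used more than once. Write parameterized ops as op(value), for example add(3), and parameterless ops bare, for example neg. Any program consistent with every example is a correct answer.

mul(5) | add(-4) | neg | mul(-6)

Check, running the answer program on each example:
  -34 -> -170 -> -174 -> 174 -> -1044
  41 -> 205 -> 201 -> -201 -> 1206
  4 -> 20 -> 16 -> -16 -> 96
  16 -> 80 -> 76 -> -76 -> 456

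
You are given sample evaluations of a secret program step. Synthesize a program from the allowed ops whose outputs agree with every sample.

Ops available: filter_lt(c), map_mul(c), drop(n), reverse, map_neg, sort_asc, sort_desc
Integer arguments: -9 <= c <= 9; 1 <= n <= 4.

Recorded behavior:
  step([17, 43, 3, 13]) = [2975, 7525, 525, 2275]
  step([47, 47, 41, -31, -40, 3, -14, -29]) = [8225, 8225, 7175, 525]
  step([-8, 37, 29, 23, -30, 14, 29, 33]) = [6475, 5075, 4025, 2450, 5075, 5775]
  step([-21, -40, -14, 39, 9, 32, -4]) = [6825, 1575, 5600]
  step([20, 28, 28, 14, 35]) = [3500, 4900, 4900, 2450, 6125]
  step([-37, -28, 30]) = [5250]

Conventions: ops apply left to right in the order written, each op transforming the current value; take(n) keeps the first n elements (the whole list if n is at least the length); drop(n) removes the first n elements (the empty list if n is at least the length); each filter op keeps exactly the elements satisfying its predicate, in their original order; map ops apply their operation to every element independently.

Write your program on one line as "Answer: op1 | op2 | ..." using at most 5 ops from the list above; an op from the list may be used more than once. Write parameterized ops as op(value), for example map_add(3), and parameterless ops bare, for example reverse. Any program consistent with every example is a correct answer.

map_neg | map_mul(5) | filter_lt(4) | map_mul(7) | map_mul(-5)

Check, running the answer program on each example:
  [17, 43, 3, 13] -> [-17, -43, -3, -13] -> [-85, -215, -15, -65] -> [-85, -215, -15, -65] -> [-595, -1505, -105, -455] -> [2975, 7525, 525, 2275]
  [47, 47, 41, -31, -40, 3, -14, -29] -> [-47, -47, -41, 31, 40, -3, 14, 29] -> [-235, -235, -205, 155, 200, -15, 70, 145] -> [-235, -235, -205, -15] -> [-1645, -1645, -1435, -105] -> [8225, 8225, 7175, 525]
  [-8, 37, 29, 23, -30, 14, 29, 33] -> [8, -37, -29, -23, 30, -14, -29, -33] -> [40, -185, -145, -115, 150, -70, -145, -165] -> [-185, -145, -115, -70, -145, -165] -> [-1295, -1015, -805, -490, -1015, -1155] -> [6475, 5075, 4025, 2450, 5075, 5775]
  [-21, -40, -14, 39, 9, 32, -4] -> [21, 40, 14, -39, -9, -32, 4] -> [105, 200, 70, -195, -45, -160, 20] -> [-195, -45, -160] -> [-1365, -315, -1120] -> [6825, 1575, 5600]
  [20, 28, 28, 14, 35] -> [-20, -28, -28, -14, -35] -> [-100, -140, -140, -70, -175] -> [-100, -140, -140, -70, -175] -> [-700, -980, -980, -490, -1225] -> [3500, 4900, 4900, 2450, 6125]
  [-37, -28, 30] -> [37, 28, -30] -> [185, 140, -150] -> [-150] -> [-1050] -> [5250]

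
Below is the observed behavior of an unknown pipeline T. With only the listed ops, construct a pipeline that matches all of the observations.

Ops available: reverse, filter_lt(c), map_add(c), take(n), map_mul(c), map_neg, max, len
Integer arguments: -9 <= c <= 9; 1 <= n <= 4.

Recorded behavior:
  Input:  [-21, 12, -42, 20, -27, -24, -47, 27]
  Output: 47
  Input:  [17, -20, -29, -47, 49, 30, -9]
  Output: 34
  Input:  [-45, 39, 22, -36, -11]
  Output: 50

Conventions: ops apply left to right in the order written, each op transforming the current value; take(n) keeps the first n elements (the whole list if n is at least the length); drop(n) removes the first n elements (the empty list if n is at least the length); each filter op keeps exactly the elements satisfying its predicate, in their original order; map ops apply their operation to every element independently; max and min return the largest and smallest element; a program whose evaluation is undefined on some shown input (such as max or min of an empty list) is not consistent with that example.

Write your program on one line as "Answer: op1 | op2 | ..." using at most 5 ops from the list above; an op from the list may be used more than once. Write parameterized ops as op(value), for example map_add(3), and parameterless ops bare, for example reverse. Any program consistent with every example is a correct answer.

filter_lt(-7) | take(2) | map_neg | map_add(5) | max

Check, running the answer program on each example:
  [-21, 12, -42, 20, -27, -24, -47, 27] -> [-21, -42, -27, -24, -47] -> [-21, -42] -> [21, 42] -> [26, 47] -> 47
  [17, -20, -29, -47, 49, 30, -9] -> [-20, -29, -47, -9] -> [-20, -29] -> [20, 29] -> [25, 34] -> 34
  [-45, 39, 22, -36, -11] -> [-45, -36, -11] -> [-45, -36] -> [45, 36] -> [50, 41] -> 50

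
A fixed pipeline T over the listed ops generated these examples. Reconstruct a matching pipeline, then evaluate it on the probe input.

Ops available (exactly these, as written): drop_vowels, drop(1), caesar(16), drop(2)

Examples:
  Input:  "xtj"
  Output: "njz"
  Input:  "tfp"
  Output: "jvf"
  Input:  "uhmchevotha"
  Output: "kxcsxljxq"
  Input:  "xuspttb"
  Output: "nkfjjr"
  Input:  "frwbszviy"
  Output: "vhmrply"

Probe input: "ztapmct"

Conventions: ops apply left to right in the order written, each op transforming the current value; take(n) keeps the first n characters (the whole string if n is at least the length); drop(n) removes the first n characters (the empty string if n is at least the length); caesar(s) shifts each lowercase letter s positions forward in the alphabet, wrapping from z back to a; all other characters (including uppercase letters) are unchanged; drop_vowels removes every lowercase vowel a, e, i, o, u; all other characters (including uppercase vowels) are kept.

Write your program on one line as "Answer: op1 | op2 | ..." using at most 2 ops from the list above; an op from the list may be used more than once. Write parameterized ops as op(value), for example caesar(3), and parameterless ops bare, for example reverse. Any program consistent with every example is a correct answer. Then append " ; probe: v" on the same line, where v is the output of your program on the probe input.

caesar(16) | drop_vowels ; probe: "pjqfcsj"

Check, running the answer program on each example:
  "xtj" -> "njz" -> "njz"
  "tfp" -> "jvf" -> "jvf"
  "uhmchevotha" -> "kxcsxulejxq" -> "kxcsxljxq"
  "xuspttb" -> "nkifjjr" -> "nkfjjr"
  "frwbszviy" -> "vhmriplyo" -> "vhmrply"
  probe: "ztapmct" -> "pjqfcsj" -> "pjqfcsj"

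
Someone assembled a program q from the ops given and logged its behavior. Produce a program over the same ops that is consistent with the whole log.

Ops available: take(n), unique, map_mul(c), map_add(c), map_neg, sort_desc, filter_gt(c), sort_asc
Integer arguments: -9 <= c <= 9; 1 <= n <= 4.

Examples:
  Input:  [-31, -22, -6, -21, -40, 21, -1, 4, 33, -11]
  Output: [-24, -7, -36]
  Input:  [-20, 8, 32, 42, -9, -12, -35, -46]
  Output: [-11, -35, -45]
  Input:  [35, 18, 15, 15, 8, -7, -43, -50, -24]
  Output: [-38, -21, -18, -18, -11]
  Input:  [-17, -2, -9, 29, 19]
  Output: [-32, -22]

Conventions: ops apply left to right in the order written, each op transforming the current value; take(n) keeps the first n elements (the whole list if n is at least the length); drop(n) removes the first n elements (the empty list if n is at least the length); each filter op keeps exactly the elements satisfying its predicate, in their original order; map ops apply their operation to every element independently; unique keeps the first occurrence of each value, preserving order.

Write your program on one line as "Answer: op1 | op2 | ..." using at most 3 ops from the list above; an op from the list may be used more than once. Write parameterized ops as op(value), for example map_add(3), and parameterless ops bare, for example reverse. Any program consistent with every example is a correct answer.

filter_gt(1) | map_neg | map_add(-3)

Check, running the answer program on each example:
  [-31, -22, -6, -21, -40, 21, -1, 4, 33, -11] -> [21, 4, 33] -> [-21, -4, -33] -> [-24, -7, -36]
  [-20, 8, 32, 42, -9, -12, -35, -46] -> [8, 32, 42] -> [-8, -32, -42] -> [-11, -35, -45]
  [35, 18, 15, 15, 8, -7, -43, -50, -24] -> [35, 18, 15, 15, 8] -> [-35, -18, -15, -15, -8] -> [-38, -21, -18, -18, -11]
  [-17, -2, -9, 29, 19] -> [29, 19] -> [-29, -19] -> [-32, -22]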